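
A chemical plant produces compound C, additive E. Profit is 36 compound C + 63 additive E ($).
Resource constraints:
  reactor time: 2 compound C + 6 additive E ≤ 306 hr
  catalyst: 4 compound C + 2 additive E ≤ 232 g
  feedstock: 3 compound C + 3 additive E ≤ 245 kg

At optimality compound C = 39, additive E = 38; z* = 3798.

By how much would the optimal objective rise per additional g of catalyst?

At the optimum: reactor time uses 306 of 306 (binding); catalyst uses 232 of 232 (binding); feedstock uses 231 of 245 (slack = 14).
By complementary slackness, y = 0 for the non-binding constraint.
Dual feasibility on the basic columns requires 2·y_reactor time + 4·y_catalyst = 36, 6·y_reactor time + 2·y_catalyst = 63.
This yields shadow prices y_reactor time = 9, y_catalyst = 4.5.
Shadow price of catalyst = 4.5.

4.5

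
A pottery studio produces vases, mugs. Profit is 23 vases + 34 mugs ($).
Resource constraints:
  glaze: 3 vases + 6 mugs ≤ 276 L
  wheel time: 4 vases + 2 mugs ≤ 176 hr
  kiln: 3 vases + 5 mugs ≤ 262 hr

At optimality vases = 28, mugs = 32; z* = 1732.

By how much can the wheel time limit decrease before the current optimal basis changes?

84

Binding constraints: glaze, wheel time. The basis is B = [[3,6],[4,2]] with det -18.
Per unit decrease in wheel time, x* moves by d = (-0.3333, 0.1667).
The basis stays optimal until vases reaches 0; allowable decrease = 84 hr.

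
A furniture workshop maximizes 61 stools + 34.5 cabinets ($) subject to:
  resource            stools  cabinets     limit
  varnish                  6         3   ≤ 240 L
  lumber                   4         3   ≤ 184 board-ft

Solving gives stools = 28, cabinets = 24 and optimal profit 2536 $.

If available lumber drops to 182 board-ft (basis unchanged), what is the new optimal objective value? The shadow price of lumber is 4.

Δb = -2, so new z* = 2536 + (4)·(-2) = 2536 − 8 = 2528.

2528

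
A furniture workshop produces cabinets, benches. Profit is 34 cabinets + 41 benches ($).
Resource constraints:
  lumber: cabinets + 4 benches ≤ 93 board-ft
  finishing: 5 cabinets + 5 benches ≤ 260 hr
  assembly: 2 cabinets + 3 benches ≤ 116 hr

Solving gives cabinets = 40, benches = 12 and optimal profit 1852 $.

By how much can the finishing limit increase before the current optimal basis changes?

30

Binding constraints: finishing, assembly. The basis is B = [[5,5],[2,3]] with det 5.
Per unit increase in finishing, x* moves by d = (0.6, -0.4).
The basis stays optimal until benches reaches 0; allowable increase = 30 hr.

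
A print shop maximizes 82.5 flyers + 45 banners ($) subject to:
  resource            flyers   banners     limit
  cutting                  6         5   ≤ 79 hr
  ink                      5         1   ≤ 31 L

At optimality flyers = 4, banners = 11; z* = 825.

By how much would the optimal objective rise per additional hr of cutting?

7.5

Both cutting and ink are binding at x*.
Dual feasibility on the basic columns requires 6·y_cutting + 5·y_ink = 82.5, 5·y_cutting + 1·y_ink = 45.
This yields shadow prices y_cutting = 7.5, y_ink = 7.5.
Shadow price of cutting = 7.5.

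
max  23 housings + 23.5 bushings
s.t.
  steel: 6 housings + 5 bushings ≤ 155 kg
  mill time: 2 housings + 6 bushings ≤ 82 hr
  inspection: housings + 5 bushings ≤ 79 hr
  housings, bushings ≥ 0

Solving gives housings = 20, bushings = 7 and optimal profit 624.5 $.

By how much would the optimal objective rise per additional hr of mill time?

Check each constraint at x*: steel 155/155 (tight); mill time 82/82 (tight); inspection 55/79 (slack 24).
By complementary slackness, y = 0 for the non-binding constraint.
The binding rows give the dual system: 6·y_steel + 2·y_mill time = 23 and 5·y_steel + 6·y_mill time = 23.5.
This yields shadow prices y_steel = 3.5, y_mill time = 1.
Shadow price of mill time = 1.

1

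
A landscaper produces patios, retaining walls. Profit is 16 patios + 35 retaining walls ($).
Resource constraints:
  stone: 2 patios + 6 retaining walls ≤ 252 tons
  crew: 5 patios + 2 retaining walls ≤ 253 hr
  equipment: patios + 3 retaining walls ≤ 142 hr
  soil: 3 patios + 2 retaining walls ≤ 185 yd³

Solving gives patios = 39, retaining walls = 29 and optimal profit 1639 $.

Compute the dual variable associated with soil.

0

Check each constraint at x*: stone 252/252 (tight); crew 253/253 (tight); equipment 126/142 (slack 16); soil 175/185 (slack 10).
Since equipment, soil are not tight, their duals are 0.
Dual feasibility on the basic columns requires 2·y_stone + 5·y_crew = 16, 6·y_stone + 2·y_crew = 35.
→ y_stone = 5.5 and y_crew = 1.
Shadow price of soil = 0.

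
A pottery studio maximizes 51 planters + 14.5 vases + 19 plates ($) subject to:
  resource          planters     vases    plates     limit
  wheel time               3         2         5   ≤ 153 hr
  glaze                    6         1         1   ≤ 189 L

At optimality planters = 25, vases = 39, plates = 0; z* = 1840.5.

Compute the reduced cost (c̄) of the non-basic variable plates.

-7.5

Check each constraint at x*: wheel time 153/153 (tight); glaze 189/189 (tight).
Dual feasibility on the basic columns requires 3·y_wheel time + 6·y_glaze = 51, 2·y_wheel time + 1·y_glaze = 14.5.
Solving: y_wheel time = 4, y_glaze = 6.5.
Reduced cost of plates: c₃ − yᵀa₃ = 19 − (4·5 + 6.5·1) = 19 − 26.5 = -7.5.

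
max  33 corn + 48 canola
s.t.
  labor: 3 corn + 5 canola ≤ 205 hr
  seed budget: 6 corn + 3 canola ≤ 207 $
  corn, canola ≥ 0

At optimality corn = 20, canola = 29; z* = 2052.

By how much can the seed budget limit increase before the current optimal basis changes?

Binding constraints: labor, seed budget. The basis is B = [[3,5],[6,3]] with det -21.
Per unit increase in seed budget, x* moves by d = (0.2381, -0.1429).
The basis stays optimal until canola reaches 0; allowable increase = 203 $.

203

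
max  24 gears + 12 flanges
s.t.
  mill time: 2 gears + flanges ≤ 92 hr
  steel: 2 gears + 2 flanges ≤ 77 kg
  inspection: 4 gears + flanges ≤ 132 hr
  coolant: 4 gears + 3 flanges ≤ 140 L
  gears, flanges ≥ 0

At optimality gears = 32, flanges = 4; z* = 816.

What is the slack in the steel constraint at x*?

steel used = 2·32 + 2·4 = 72; slack = 77 − 72 = 5.

5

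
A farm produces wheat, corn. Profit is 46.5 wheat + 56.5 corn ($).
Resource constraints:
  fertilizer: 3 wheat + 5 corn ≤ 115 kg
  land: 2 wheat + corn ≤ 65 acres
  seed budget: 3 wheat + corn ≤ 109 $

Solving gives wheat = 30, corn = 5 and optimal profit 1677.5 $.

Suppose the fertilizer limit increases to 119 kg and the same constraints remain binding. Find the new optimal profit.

Binding: fertilizer and land. Non-binding: seed budget (14 unused).
Slack constraints have shadow price 0 (complementary slackness).
Dual feasibility on the basic columns requires 3·y_fertilizer + 2·y_land = 46.5, 5·y_fertilizer + 1·y_land = 56.5.
This yields shadow prices y_fertilizer = 9.5, y_land = 9.
Δz = y_fertilizer·Δb = 9.5 × (4) = 38, so new z* = 1677.5 + 38 = 1715.5.

1715.5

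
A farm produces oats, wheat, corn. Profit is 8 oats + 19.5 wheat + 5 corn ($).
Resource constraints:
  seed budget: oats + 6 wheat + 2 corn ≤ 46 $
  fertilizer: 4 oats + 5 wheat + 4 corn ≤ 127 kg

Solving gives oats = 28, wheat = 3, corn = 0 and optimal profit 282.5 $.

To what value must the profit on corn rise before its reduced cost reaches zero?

10

At the optimum: seed budget uses 46 of 46 (binding); fertilizer uses 127 of 127 (binding).
The binding rows give the dual system: 1·y_seed budget + 4·y_fertilizer = 8 and 6·y_seed budget + 5·y_fertilizer = 19.5.
This yields shadow prices y_seed budget = 2, y_fertilizer = 1.5.
corn enters the basis when its profit ≥ yᵀa₃ = 2·2 + 1.5·4 = 10.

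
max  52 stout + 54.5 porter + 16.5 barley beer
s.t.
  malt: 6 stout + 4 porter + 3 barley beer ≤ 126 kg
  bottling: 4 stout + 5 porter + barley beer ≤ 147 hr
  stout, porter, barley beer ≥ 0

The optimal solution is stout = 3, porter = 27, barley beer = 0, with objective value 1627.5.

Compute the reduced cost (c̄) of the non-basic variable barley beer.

-1

Check each constraint at x*: malt 126/126 (tight); bottling 147/147 (tight).
The binding rows give the dual system: 6·y_malt + 4·y_bottling = 52 and 4·y_malt + 5·y_bottling = 54.5.
→ y_malt = 3 and y_bottling = 8.5.
Reduced cost of barley beer: c₃ − yᵀa₃ = 16.5 − (3·3 + 8.5·1) = 16.5 − 17.5 = -1.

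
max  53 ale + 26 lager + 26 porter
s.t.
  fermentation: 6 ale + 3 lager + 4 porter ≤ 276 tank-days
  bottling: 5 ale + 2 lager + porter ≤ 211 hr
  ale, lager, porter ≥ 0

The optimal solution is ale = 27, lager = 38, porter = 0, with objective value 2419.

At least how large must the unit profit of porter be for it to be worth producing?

At the optimum: fermentation uses 276 of 276 (binding); bottling uses 211 of 211 (binding).
From A_Bᵀ y = c: 6·y_fermentation + 5·y_bottling = 53; 3·y_fermentation + 2·y_bottling = 26.
Solving: y_fermentation = 8, y_bottling = 1.
porter enters the basis when its profit ≥ yᵀa₃ = 8·4 + 1·1 = 33.

33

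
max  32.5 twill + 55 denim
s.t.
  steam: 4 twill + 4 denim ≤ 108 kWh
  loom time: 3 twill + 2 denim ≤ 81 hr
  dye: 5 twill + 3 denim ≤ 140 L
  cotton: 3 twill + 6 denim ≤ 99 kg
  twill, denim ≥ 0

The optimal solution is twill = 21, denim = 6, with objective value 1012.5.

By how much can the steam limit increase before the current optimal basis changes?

Binding constraints: steam, cotton. The basis is B = [[4,4],[3,6]] with det 12.
Per unit increase in steam, x* moves by d = (0.5, -0.25).
The basis stays optimal until loom time becomes binding; allowable increase = 6 kWh.

6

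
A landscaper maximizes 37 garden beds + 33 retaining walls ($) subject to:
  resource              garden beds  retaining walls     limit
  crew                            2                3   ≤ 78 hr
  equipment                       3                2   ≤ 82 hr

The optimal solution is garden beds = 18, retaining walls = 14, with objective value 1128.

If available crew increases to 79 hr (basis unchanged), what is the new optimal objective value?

Both crew and equipment are binding at x*.
From A_Bᵀ y = c: 2·y_crew + 3·y_equipment = 37; 3·y_crew + 2·y_equipment = 33.
This yields shadow prices y_crew = 5, y_equipment = 9.
Δz = y_crew·Δb = 5 × (1) = 5, so new z* = 1128 + 5 = 1133.

1133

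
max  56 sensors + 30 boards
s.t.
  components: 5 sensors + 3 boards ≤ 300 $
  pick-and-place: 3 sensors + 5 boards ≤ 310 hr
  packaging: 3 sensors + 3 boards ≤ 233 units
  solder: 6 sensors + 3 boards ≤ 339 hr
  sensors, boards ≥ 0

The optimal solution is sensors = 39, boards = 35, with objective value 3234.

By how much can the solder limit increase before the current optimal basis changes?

Binding constraints: components, solder. The basis is B = [[5,3],[6,3]] with det -3.
Per unit increase in solder, x* moves by d = (1, -1.6667).
The basis stays optimal until boards reaches 0; allowable increase = 21 hr.

21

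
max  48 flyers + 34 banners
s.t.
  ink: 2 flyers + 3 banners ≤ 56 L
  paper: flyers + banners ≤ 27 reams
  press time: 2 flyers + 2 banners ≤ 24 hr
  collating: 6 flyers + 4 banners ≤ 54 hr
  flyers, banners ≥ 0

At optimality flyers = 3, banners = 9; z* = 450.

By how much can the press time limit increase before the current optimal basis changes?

Binding constraints: press time, collating. The basis is B = [[2,2],[6,4]] with det -4.
Per unit increase in press time, x* moves by d = (-1, 1.5).
The basis stays optimal until flyers reaches 0; allowable increase = 3 hr.

3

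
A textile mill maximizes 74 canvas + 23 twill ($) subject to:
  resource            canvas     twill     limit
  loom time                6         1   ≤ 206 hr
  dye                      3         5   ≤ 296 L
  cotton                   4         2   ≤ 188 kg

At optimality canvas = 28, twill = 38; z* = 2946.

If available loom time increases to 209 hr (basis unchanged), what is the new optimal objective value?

At the optimum: loom time uses 206 of 206 (binding); dye uses 274 of 296 (slack = 22); cotton uses 188 of 188 (binding).
By complementary slackness, y = 0 for the non-binding constraint.
Dual feasibility on the basic columns requires 6·y_loom time + 4·y_cotton = 74, 1·y_loom time + 2·y_cotton = 23.
This yields shadow prices y_loom time = 7, y_cotton = 8.
Δz = y_loom time·Δb = 7 × (3) = 21, so new z* = 2946 + 21 = 2967.

2967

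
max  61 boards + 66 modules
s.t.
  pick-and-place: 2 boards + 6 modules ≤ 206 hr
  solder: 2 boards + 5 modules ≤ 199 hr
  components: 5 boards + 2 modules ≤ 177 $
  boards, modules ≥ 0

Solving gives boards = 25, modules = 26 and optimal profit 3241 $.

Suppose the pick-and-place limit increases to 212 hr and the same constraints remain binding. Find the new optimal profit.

3289

At the optimum: pick-and-place uses 206 of 206 (binding); solder uses 180 of 199 (slack = 19); components uses 177 of 177 (binding).
By complementary slackness, y = 0 for the non-binding constraint.
Dual feasibility on the basic columns requires 2·y_pick-and-place + 5·y_components = 61, 6·y_pick-and-place + 2·y_components = 66.
→ y_pick-and-place = 8 and y_components = 9.
Δz = y_pick-and-place·Δb = 8 × (6) = 48, so new z* = 3241 + 48 = 3289.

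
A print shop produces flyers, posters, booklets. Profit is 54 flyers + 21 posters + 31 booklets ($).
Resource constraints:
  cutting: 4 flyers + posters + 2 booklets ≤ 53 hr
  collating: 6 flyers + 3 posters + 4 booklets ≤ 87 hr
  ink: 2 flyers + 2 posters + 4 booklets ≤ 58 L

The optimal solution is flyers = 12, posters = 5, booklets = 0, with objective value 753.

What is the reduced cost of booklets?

-1

At the optimum: cutting uses 53 of 53 (binding); collating uses 87 of 87 (binding); ink uses 34 of 58 (slack = 24).
By complementary slackness, y = 0 for the non-binding constraint.
The binding rows give the dual system: 4·y_cutting + 6·y_collating = 54 and 1·y_cutting + 3·y_collating = 21.
Solving: y_cutting = 6, y_collating = 5.
Reduced cost of booklets: c₃ − yᵀa₃ = 31 − (6·2 + 5·4) = 31 − 32 = -1.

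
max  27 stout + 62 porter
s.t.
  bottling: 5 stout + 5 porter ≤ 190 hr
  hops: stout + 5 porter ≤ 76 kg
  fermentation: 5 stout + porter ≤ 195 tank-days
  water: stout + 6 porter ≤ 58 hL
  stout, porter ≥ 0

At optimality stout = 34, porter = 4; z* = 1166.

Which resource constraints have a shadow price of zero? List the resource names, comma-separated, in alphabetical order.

fermentation, hops

bottling: 190/190 (binding)
hops: 54/76 (slack 22)
fermentation: 174/195 (slack 21)
water: 58/58 (binding)
By complementary slackness, a constraint with positive slack has shadow price 0 → fermentation, hops.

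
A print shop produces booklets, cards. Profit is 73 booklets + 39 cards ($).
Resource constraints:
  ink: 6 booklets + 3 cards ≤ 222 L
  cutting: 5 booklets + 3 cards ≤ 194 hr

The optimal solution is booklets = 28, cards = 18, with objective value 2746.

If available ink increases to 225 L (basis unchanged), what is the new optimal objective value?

Check each constraint at x*: ink 222/222 (tight); cutting 194/194 (tight).
Dual feasibility on the basic columns requires 6·y_ink + 5·y_cutting = 73, 3·y_ink + 3·y_cutting = 39.
→ y_ink = 8 and y_cutting = 5.
Δz = y_ink·Δb = 8 × (3) = 24, so new z* = 2746 + 24 = 2770.

2770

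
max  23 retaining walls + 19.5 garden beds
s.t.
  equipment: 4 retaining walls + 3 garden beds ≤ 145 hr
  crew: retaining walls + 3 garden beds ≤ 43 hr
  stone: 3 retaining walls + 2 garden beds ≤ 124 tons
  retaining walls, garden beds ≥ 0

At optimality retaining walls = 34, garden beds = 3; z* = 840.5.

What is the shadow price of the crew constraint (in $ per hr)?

1

Check each constraint at x*: equipment 145/145 (tight); crew 43/43 (tight); stone 108/124 (slack 16).
Slack constraints have shadow price 0 (complementary slackness).
The binding rows give the dual system: 4·y_equipment + 1·y_crew = 23 and 3·y_equipment + 3·y_crew = 19.5.
Solving: y_equipment = 5.5, y_crew = 1.
Shadow price of crew = 1.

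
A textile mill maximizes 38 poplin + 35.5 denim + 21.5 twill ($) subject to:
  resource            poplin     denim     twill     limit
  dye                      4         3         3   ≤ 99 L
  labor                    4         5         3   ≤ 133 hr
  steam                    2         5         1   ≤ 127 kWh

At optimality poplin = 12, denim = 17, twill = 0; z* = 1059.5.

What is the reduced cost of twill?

-7

Binding: dye and labor. Non-binding: steam (18 unused).
By complementary slackness, y = 0 for the non-binding constraint.
Dual feasibility on the basic columns requires 4·y_dye + 4·y_labor = 38, 3·y_dye + 5·y_labor = 35.5.
Solving: y_dye = 6, y_labor = 3.5.
Reduced cost of twill: c₃ − yᵀa₃ = 21.5 − (6·3 + 3.5·3) = 21.5 − 28.5 = -7.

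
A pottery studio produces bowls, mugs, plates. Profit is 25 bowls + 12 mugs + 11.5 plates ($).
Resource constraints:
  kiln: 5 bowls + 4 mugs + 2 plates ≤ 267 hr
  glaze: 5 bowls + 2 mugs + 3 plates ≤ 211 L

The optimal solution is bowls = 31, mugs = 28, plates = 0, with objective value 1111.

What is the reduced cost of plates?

Both kiln and glaze are binding at x*.
Dual feasibility on the basic columns requires 5·y_kiln + 5·y_glaze = 25, 4·y_kiln + 2·y_glaze = 12.
Solving: y_kiln = 1, y_glaze = 4.
Reduced cost of plates: c₃ − yᵀa₃ = 11.5 − (1·2 + 4·3) = 11.5 − 14 = -2.5.

-2.5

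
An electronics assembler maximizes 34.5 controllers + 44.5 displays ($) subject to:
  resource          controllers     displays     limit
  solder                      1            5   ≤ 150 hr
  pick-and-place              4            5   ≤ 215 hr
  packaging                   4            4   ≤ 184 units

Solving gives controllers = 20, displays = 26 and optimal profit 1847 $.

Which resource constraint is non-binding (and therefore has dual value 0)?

solder: 150/150 (binding)
pick-and-place: 210/215 (slack 5)
packaging: 184/184 (binding)
By complementary slackness, a constraint with positive slack has shadow price 0 → pick-and-place.

pick-and-place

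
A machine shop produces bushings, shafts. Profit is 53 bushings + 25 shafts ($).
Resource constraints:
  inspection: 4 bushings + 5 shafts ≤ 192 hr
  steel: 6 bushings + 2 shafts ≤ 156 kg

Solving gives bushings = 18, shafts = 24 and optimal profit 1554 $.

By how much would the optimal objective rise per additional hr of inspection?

2

Check each constraint at x*: inspection 192/192 (tight); steel 156/156 (tight).
The binding rows give the dual system: 4·y_inspection + 6·y_steel = 53 and 5·y_inspection + 2·y_steel = 25.
Solving: y_inspection = 2, y_steel = 7.5.
Shadow price of inspection = 2.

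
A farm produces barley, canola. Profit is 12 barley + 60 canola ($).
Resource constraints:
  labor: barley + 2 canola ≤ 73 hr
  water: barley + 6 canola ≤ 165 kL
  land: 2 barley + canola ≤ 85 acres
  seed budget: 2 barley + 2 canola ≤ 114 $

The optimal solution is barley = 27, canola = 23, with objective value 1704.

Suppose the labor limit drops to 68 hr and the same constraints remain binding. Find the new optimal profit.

1689

At the optimum: labor uses 73 of 73 (binding); water uses 165 of 165 (binding); land uses 77 of 85 (slack = 8); seed budget uses 100 of 114 (slack = 14).
Since land, seed budget are not tight, their duals are 0.
The binding rows give the dual system: 1·y_labor + 1·y_water = 12 and 2·y_labor + 6·y_water = 60.
This yields shadow prices y_labor = 3, y_water = 9.
Δz = y_labor·Δb = 3 × (-5) = -15, so new z* = 1704 − 15 = 1689.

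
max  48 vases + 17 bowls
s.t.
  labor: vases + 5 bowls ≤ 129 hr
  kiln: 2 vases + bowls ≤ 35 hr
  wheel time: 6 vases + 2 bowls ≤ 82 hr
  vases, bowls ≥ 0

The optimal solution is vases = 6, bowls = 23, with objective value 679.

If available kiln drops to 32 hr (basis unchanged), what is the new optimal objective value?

Check each constraint at x*: labor 121/129 (slack 8); kiln 35/35 (tight); wheel time 82/82 (tight).
By complementary slackness, y = 0 for the non-binding constraint.
The binding rows give the dual system: 2·y_kiln + 6·y_wheel time = 48 and 1·y_kiln + 2·y_wheel time = 17.
Solving: y_kiln = 3, y_wheel time = 7.
Δz = y_kiln·Δb = 3 × (-3) = -9, so new z* = 679 − 9 = 670.

670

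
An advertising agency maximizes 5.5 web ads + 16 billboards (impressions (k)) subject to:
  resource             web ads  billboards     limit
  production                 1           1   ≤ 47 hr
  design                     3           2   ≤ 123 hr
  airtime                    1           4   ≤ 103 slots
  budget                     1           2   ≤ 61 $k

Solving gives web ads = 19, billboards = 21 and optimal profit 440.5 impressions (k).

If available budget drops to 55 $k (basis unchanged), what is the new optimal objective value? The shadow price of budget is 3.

Δb = -6, so new z* = 440.5 + (3)·(-6) = 440.5 − 18 = 422.5.

422.5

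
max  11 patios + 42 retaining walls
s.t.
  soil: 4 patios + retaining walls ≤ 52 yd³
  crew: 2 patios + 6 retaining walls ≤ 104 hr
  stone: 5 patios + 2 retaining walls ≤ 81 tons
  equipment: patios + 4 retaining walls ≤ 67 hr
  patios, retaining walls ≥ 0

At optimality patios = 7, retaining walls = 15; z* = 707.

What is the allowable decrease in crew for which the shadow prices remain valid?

Binding constraints: crew, equipment. The basis is B = [[2,6],[1,4]] with det 2.
Per unit decrease in crew, x* moves by d = (-2, 0.5).
The basis stays optimal until patios reaches 0; allowable decrease = 3.5 hr.

3.5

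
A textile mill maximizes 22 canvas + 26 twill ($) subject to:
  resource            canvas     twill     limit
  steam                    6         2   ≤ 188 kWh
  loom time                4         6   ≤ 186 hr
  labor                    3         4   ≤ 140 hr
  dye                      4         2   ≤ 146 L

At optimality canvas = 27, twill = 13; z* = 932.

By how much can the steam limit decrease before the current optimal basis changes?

Binding constraints: steam, loom time. The basis is B = [[6,2],[4,6]] with det 28.
Per unit decrease in steam, x* moves by d = (-0.2143, 0.1429).
The basis stays optimal until canvas reaches 0; allowable decrease = 126 kWh.

126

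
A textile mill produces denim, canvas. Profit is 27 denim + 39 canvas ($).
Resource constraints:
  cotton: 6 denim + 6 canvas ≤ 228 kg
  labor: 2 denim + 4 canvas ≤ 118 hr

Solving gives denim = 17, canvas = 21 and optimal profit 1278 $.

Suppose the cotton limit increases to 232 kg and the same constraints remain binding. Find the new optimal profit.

Both cotton and labor are binding at x*.
The binding rows give the dual system: 6·y_cotton + 2·y_labor = 27 and 6·y_cotton + 4·y_labor = 39.
→ y_cotton = 2.5 and y_labor = 6.
Δz = y_cotton·Δb = 2.5 × (4) = 10, so new z* = 1278 + 10 = 1288.

1288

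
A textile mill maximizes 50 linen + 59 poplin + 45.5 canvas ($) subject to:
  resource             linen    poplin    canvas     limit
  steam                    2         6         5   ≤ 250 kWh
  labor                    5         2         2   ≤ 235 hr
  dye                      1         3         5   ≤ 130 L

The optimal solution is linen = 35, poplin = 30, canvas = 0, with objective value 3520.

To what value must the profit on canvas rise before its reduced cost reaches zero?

At the optimum: steam uses 250 of 250 (binding); labor uses 235 of 235 (binding); dye uses 125 of 130 (slack = 5).
By complementary slackness, y = 0 for the non-binding constraint.
From A_Bᵀ y = c: 2·y_steam + 5·y_labor = 50; 6·y_steam + 2·y_labor = 59.
This yields shadow prices y_steam = 7.5, y_labor = 7.
canvas enters the basis when its profit ≥ yᵀa₃ = 7.5·5 + 7·2 = 51.5.

51.5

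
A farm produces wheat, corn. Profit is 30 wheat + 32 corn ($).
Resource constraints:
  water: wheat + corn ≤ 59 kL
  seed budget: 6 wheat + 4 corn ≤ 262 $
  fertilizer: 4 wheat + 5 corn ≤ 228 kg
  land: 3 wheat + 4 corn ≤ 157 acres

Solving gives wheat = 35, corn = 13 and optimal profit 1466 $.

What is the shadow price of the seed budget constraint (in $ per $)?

Check each constraint at x*: water 48/59 (slack 11); seed budget 262/262 (tight); fertilizer 205/228 (slack 23); land 157/157 (tight).
Slack constraints have shadow price 0 (complementary slackness).
From A_Bᵀ y = c: 6·y_seed budget + 3·y_land = 30; 4·y_seed budget + 4·y_land = 32.
Solving: y_seed budget = 2, y_land = 6.
Shadow price of seed budget = 2.

2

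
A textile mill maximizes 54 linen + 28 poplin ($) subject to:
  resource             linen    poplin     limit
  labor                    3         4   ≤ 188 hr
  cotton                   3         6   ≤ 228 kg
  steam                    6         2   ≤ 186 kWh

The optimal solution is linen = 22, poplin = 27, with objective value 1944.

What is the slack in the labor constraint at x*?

14

labor used = 3·22 + 4·27 = 174; slack = 188 − 174 = 14.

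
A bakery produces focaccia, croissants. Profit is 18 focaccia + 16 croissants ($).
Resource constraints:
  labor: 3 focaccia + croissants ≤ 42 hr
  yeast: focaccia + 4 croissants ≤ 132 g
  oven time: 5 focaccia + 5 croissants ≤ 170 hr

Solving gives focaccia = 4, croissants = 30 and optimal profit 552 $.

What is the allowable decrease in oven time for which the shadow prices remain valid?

100

Binding constraints: labor, oven time. The basis is B = [[3,1],[5,5]] with det 10.
Per unit decrease in oven time, x* moves by d = (0.1, -0.3).
The basis stays optimal until croissants reaches 0; allowable decrease = 100 hr.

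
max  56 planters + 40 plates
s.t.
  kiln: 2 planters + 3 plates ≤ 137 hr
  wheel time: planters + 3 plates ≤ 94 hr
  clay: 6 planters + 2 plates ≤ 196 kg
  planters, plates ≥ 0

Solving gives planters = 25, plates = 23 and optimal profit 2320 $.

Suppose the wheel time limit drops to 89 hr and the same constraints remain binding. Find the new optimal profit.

2280

At the optimum: kiln uses 119 of 137 (slack = 18); wheel time uses 94 of 94 (binding); clay uses 196 of 196 (binding).
By complementary slackness, y = 0 for the non-binding constraint.
From A_Bᵀ y = c: 1·y_wheel time + 6·y_clay = 56; 3·y_wheel time + 2·y_clay = 40.
This yields shadow prices y_wheel time = 8, y_clay = 8.
Δz = y_wheel time·Δb = 8 × (-5) = -40, so new z* = 2320 − 40 = 2280.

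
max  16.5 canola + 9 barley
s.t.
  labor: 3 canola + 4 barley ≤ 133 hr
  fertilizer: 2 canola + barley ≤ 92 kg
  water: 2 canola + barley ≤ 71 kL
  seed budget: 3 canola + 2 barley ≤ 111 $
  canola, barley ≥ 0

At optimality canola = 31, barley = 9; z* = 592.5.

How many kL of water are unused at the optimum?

0

water used = 2·31 + 1·9 = 71; slack = 71 − 71 = 0.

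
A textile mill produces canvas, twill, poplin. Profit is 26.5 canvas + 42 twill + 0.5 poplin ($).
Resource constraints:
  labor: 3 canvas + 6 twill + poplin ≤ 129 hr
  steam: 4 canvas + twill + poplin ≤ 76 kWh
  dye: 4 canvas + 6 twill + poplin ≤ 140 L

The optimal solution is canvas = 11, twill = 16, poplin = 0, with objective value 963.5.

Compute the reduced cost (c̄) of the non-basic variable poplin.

Check each constraint at x*: labor 129/129 (tight); steam 60/76 (slack 16); dye 140/140 (tight).
Slack constraints have shadow price 0 (complementary slackness).
From A_Bᵀ y = c: 3·y_labor + 4·y_dye = 26.5; 6·y_labor + 6·y_dye = 42.
→ y_labor = 1.5 and y_dye = 5.5.
Reduced cost of poplin: c₃ − yᵀa₃ = 0.5 − (1.5·1 + 5.5·1) = 0.5 − 7 = -6.5.

-6.5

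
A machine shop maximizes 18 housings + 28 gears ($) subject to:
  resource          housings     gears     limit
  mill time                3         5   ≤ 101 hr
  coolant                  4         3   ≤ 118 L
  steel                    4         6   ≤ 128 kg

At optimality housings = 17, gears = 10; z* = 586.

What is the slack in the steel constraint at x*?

0

steel used = 4·17 + 6·10 = 128; slack = 128 − 128 = 0.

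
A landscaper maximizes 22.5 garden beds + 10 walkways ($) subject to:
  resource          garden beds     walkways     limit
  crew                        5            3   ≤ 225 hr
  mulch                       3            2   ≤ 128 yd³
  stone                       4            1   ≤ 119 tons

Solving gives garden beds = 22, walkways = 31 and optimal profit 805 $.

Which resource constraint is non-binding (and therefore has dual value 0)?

crew: 203/225 (slack 22)
mulch: 128/128 (binding)
stone: 119/119 (binding)
By complementary slackness, a constraint with positive slack has shadow price 0 → crew.

crew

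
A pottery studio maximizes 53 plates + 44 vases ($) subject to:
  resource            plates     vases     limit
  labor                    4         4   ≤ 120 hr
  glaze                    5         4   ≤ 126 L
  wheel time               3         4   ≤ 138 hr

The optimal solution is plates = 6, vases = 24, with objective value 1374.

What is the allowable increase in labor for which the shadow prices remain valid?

6

Binding constraints: labor, glaze. The basis is B = [[4,4],[5,4]] with det -4.
Per unit increase in labor, x* moves by d = (-1, 1.25).
The basis stays optimal until plates reaches 0; allowable increase = 6 hr.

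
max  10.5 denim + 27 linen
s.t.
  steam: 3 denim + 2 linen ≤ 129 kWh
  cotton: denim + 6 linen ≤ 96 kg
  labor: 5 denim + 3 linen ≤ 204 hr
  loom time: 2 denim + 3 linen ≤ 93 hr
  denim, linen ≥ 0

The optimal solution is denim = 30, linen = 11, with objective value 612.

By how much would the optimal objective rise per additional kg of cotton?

2.5

At the optimum: steam uses 112 of 129 (slack = 17); cotton uses 96 of 96 (binding); labor uses 183 of 204 (slack = 21); loom time uses 93 of 93 (binding).
Since steam, labor are not tight, their duals are 0.
The binding rows give the dual system: 1·y_cotton + 2·y_loom time = 10.5 and 6·y_cotton + 3·y_loom time = 27.
Solving: y_cotton = 2.5, y_loom time = 4.
Shadow price of cotton = 2.5.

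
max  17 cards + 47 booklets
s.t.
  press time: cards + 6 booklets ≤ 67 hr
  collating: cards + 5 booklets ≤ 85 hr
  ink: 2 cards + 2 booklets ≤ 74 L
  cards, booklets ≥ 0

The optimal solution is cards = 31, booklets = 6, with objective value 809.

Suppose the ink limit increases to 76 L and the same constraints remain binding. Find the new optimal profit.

820

Binding: press time and ink. Non-binding: collating (24 unused).
Slack constraints have shadow price 0 (complementary slackness).
From A_Bᵀ y = c: 1·y_press time + 2·y_ink = 17; 6·y_press time + 2·y_ink = 47.
This yields shadow prices y_press time = 6, y_ink = 5.5.
Δz = y_ink·Δb = 5.5 × (2) = 11, so new z* = 809 + 11 = 820.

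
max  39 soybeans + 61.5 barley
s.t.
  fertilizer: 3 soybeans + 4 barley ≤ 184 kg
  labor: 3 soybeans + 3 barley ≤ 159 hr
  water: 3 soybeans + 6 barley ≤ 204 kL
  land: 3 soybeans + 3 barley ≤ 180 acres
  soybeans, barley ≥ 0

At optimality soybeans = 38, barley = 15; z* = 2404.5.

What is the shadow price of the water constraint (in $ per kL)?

7.5

Check each constraint at x*: fertilizer 174/184 (slack 10); labor 159/159 (tight); water 204/204 (tight); land 159/180 (slack 21).
Slack constraints have shadow price 0 (complementary slackness).
From A_Bᵀ y = c: 3·y_labor + 3·y_water = 39; 3·y_labor + 6·y_water = 61.5.
→ y_labor = 5.5 and y_water = 7.5.
Shadow price of water = 7.5.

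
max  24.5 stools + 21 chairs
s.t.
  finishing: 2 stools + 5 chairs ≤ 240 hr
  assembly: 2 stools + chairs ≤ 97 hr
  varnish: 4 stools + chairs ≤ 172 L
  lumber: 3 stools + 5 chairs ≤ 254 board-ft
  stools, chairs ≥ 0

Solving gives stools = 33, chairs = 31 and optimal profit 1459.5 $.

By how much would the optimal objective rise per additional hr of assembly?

8.5

Binding: assembly and lumber. Non-binding: finishing (19 unused), varnish (9 unused).
Slack constraints have shadow price 0 (complementary slackness).
Dual feasibility on the basic columns requires 2·y_assembly + 3·y_lumber = 24.5, 1·y_assembly + 5·y_lumber = 21.
→ y_assembly = 8.5 and y_lumber = 2.5.
Shadow price of assembly = 8.5.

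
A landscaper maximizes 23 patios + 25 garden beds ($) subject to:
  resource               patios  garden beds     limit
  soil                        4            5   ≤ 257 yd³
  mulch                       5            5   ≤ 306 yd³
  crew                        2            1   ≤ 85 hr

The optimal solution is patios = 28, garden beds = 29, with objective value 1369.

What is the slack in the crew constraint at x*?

crew used = 2·28 + 1·29 = 85; slack = 85 − 85 = 0.

0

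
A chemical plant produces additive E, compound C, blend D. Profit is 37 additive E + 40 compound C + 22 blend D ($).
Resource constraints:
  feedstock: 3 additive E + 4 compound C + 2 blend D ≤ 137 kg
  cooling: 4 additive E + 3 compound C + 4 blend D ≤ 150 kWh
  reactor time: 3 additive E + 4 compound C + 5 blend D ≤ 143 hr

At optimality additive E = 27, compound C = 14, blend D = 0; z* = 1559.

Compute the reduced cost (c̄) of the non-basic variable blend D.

Check each constraint at x*: feedstock 137/137 (tight); cooling 150/150 (tight); reactor time 137/143 (slack 6).
Slack constraints have shadow price 0 (complementary slackness).
The binding rows give the dual system: 3·y_feedstock + 4·y_cooling = 37 and 4·y_feedstock + 3·y_cooling = 40.
This yields shadow prices y_feedstock = 7, y_cooling = 4.
Reduced cost of blend D: c₃ − yᵀa₃ = 22 − (7·2 + 4·4) = 22 − 30 = -8.

-8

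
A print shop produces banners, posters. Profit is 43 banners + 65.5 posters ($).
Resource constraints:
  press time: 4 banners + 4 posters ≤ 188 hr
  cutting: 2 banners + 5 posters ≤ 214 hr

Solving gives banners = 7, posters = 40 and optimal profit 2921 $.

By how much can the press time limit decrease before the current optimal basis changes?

16.8

Binding constraints: press time, cutting. The basis is B = [[4,4],[2,5]] with det 12.
Per unit decrease in press time, x* moves by d = (-0.4167, 0.1667).
The basis stays optimal until banners reaches 0; allowable decrease = 16.8 hr.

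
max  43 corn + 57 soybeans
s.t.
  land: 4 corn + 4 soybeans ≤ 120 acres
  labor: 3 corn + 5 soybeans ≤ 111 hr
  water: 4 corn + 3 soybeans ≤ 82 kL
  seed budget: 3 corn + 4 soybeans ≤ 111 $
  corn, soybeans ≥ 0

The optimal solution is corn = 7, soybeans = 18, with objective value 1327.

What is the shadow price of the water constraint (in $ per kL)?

At the optimum: land uses 100 of 120 (slack = 20); labor uses 111 of 111 (binding); water uses 82 of 82 (binding); seed budget uses 93 of 111 (slack = 18).
By complementary slackness, y = 0 for the non-binding constraints.
The binding rows give the dual system: 3·y_labor + 4·y_water = 43 and 5·y_labor + 3·y_water = 57.
This yields shadow prices y_labor = 9, y_water = 4.
Shadow price of water = 4.

4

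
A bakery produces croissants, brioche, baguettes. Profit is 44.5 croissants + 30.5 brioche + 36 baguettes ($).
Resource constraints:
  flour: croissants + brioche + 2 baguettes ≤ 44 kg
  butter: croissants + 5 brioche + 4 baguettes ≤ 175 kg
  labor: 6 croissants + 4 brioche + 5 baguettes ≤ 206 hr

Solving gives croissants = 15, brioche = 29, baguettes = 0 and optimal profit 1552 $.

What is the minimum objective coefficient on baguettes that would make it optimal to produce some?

40

Binding: flour and labor. Non-binding: butter (15 unused).
Since butter is not tight, its dual is 0.
From A_Bᵀ y = c: 1·y_flour + 6·y_labor = 44.5; 1·y_flour + 4·y_labor = 30.5.
This yields shadow prices y_flour = 2.5, y_labor = 7.
baguettes enters the basis when its profit ≥ yᵀa₃ = 2.5·2 + 7·5 = 40.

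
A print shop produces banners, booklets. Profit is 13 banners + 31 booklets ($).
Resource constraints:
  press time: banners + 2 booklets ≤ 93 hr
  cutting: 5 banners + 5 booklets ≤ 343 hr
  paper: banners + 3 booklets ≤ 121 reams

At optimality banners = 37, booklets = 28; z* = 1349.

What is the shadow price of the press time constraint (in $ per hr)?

At the optimum: press time uses 93 of 93 (binding); cutting uses 325 of 343 (slack = 18); paper uses 121 of 121 (binding).
Since cutting is not tight, its dual is 0.
The binding rows give the dual system: 1·y_press time + 1·y_paper = 13 and 2·y_press time + 3·y_paper = 31.
This yields shadow prices y_press time = 8, y_paper = 5.
Shadow price of press time = 8.

8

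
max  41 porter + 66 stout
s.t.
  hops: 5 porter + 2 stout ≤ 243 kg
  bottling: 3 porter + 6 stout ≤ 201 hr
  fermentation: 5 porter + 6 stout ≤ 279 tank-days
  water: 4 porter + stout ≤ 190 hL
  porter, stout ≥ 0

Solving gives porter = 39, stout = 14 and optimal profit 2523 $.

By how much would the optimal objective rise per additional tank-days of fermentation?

4

At the optimum: hops uses 223 of 243 (slack = 20); bottling uses 201 of 201 (binding); fermentation uses 279 of 279 (binding); water uses 170 of 190 (slack = 20).
Since hops, water are not tight, their duals are 0.
From A_Bᵀ y = c: 3·y_bottling + 5·y_fermentation = 41; 6·y_bottling + 6·y_fermentation = 66.
This yields shadow prices y_bottling = 7, y_fermentation = 4.
Shadow price of fermentation = 4.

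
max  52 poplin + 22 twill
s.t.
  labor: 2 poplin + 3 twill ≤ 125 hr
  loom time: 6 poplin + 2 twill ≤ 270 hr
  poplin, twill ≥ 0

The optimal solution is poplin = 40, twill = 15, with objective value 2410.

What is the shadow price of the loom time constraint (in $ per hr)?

8

At the optimum: labor uses 125 of 125 (binding); loom time uses 270 of 270 (binding).
Dual feasibility on the basic columns requires 2·y_labor + 6·y_loom time = 52, 3·y_labor + 2·y_loom time = 22.
→ y_labor = 2 and y_loom time = 8.
Shadow price of loom time = 8.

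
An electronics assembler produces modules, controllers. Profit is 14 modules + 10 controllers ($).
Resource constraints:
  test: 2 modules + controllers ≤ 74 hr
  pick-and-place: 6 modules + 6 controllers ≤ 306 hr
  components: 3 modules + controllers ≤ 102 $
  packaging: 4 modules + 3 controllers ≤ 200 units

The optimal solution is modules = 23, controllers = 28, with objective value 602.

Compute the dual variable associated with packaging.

0

Binding: test and pick-and-place. Non-binding: components (5 unused), packaging (24 unused).
By complementary slackness, y = 0 for the non-binding constraints.
Dual feasibility on the basic columns requires 2·y_test + 6·y_pick-and-place = 14, 1·y_test + 6·y_pick-and-place = 10.
→ y_test = 4 and y_pick-and-place = 1.
Shadow price of packaging = 0.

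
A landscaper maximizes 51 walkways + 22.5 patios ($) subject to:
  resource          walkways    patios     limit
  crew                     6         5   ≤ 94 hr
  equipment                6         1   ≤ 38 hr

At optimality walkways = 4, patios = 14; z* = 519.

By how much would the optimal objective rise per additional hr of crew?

At the optimum: crew uses 94 of 94 (binding); equipment uses 38 of 38 (binding).
The binding rows give the dual system: 6·y_crew + 6·y_equipment = 51 and 5·y_crew + 1·y_equipment = 22.5.
This yields shadow prices y_crew = 3.5, y_equipment = 5.
Shadow price of crew = 3.5.

3.5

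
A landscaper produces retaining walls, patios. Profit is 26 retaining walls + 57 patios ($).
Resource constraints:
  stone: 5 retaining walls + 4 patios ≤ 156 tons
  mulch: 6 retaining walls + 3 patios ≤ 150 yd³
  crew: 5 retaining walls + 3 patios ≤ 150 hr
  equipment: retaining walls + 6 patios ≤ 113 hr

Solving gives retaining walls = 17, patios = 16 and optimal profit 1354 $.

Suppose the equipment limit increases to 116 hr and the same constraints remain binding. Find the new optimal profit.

Binding: mulch and equipment. Non-binding: stone (7 unused), crew (17 unused).
By complementary slackness, y = 0 for the non-binding constraints.
Dual feasibility on the basic columns requires 6·y_mulch + 1·y_equipment = 26, 3·y_mulch + 6·y_equipment = 57.
→ y_mulch = 3 and y_equipment = 8.
Δz = y_equipment·Δb = 8 × (3) = 24, so new z* = 1354 + 24 = 1378.

1378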